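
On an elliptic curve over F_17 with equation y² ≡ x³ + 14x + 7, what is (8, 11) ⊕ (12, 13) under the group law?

(8, 11) + (12, 13). λ = (13 - 11)/(12 - 8) ≡ 2/4 mod 17. 4⁻¹ ≡ 13 (mod 17) since 4·13 = 52 ≡ 1, so λ ≡ 9.
  x = λ² - 8 - 12 = 81 - 20 ≡ 10; y = λ·(8 - 10) - 11 ≡ 5. → (10, 5)

(10, 5)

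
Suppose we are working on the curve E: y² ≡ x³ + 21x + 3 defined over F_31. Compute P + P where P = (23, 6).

(23, 25)

tangent at (23, 6): λ = (3·23² + 21)/(2·6) ≡ 27/12. 12⁻¹ ≡ 13 (mod 31), so λ ≡ 27·13 ≡ 10.
  x = λ² - 23 - 23 = 100 - 46 ≡ 23; y = λ·(23 - 23) - 6 ≡ 25. → (23, 25)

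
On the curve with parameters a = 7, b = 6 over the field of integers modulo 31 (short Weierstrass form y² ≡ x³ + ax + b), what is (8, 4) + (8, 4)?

tangent at (8, 4): λ = (3·8² + 7)/(2·4) ≡ 13/8. 8⁻¹ ≡ 4 (mod 31), so λ ≡ 13·4 ≡ 21.
  x = λ² - 8 - 8 = 441 - 16 ≡ 22; y = λ·(8 - 22) - 4 ≡ 12. → (22, 12)

(22, 12)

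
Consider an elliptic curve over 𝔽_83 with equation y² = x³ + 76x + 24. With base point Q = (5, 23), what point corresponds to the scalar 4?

Double-and-add on 4 = (100)₂. Start with Q = (5, 23) for the leading 1-bit.
double: tangent at (5, 23): λ = (3·5² + 76)/(2·23) ≡ 68/46. 46⁻¹ ≡ 74 (mod 83), so λ ≡ 68·74 ≡ 52.
  x = λ² - 5 - 5 = 2704 - 10 ≡ 38; y = λ·(5 - 38) - 23 ≡ 4. → (38, 4)
double: tangent at (38, 4): λ = (3·38² + 76)/(2·4) ≡ 9/8. 8⁻¹ ≡ 52 (mod 83) since 8·52 = 416 ≡ 1, so λ ≡ 9·52 ≡ 53.
  x = λ² - 38 - 38 = 2809 - 76 ≡ 77; y = λ·(38 - 77) - 4 ≡ 4. → (77, 4)

(77, 4)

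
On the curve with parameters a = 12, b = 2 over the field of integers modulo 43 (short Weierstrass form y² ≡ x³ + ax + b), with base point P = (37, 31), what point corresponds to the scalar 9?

O

Double-and-add on 9 = (1001)₂. Start with P = (37, 31) for the leading 1-bit.
double: tangent at (37, 31): λ = (3·37² + 12)/(2·31) ≡ 34/19. 19⁻¹ ≡ 34 (mod 43), so λ ≡ 34·34 ≡ 38.
  x = λ² - 37 - 37 = 1444 - 74 ≡ 37; y = λ·(37 - 37) - 31 ≡ 12. → (37, 12)
double: tangent at (37, 12): λ = (3·37² + 12)/(2·12) ≡ 34/24. 24⁻¹ ≡ 9 (mod 43), so λ ≡ 34·9 ≡ 5.
  x = λ² - 37 - 37 = 25 - 74 ≡ 37; y = λ·(37 - 37) - 12 ≡ 31. → (37, 31)
double: tangent at (37, 31): λ = (3·37² + 12)/(2·31) ≡ 34/19. 19⁻¹ ≡ 34 (mod 43) since 19·34 = 646 ≡ 1, so λ ≡ 34·34 ≡ 38.
  x = λ² - 37 - 37 = 1444 - 74 ≡ 37; y = λ·(37 - 37) - 31 ≡ 12. → (37, 12)
add P: (37, 12) + (37, 31): same x and y₁ ≡ -y₂, so the sum is 𝒪.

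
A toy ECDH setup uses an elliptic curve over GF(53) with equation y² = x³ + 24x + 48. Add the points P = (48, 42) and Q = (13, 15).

(34, 43)

(48, 42) + (13, 15). λ = (15 - 42)/(13 - 48) ≡ 26/18 mod 53. 18⁻¹ ≡ 3 (mod 53), so λ ≡ 25.
  x = λ² - 48 - 13 = 625 - 61 ≡ 34; y = λ·(48 - 34) - 42 ≡ 43. → (34, 43)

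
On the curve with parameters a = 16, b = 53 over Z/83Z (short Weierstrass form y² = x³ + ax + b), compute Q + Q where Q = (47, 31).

tangent at (47, 31): λ = (3·47² + 16)/(2·31) ≡ 3/62. 62⁻¹ ≡ 79 (mod 83) since 62·79 = 4898 ≡ 1, so λ ≡ 3·79 ≡ 71.
  x = λ² - 47 - 47 = 5041 - 94 ≡ 50; y = λ·(47 - 50) - 31 ≡ 5. → (50, 5)

(50, 5)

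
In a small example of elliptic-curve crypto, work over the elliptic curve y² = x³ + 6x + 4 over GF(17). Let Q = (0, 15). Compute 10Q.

Repeated addition: build up to 10Q.
2Q: tangent at (0, 15): λ = (3·0² + 6)/(2·15) ≡ 6/13. 13⁻¹ ≡ 4 (mod 17) since 13·4 = 52 ≡ 1, so λ ≡ 6·4 ≡ 7.
  x = λ² - 0 - 0 = 49 - 0 ≡ 15; y = λ·(0 - 15) - 15 ≡ 16. → (15, 16)
3Q: (15, 16) + (0, 15). λ = (15 - 16)/(0 - 15) ≡ 16/2 mod 17. 2⁻¹ ≡ 9 (mod 17) since 2·9 = 18 ≡ 1, so λ ≡ 8.
  x = λ² - 15 - 0 = 64 - 15 ≡ 15; y = λ·(15 - 15) - 16 ≡ 1. → (15, 1)
4Q: (15, 1) + (0, 15). λ = (15 - 1)/(0 - 15) ≡ 14/2 mod 17. 2⁻¹ ≡ 9 (mod 17), so λ ≡ 7.
  x = λ² - 15 - 0 = 49 - 15 ≡ 0; y = λ·(15 - 0) - 1 ≡ 2. → (0, 2)
5Q: (0, 2) + (0, 15): same x and y₁ ≡ -y₂, so the sum is the point at infinity.
6Q: the point at infinity + (0, 15) = (0, 15) (identity).
7Q: tangent at (0, 15): λ = (3·0² + 6)/(2·15) ≡ 6/13. 13⁻¹ ≡ 4 (mod 17), so λ ≡ 6·4 ≡ 7.
  x = λ² - 0 - 0 = 49 - 0 ≡ 15; y = λ·(0 - 15) - 15 ≡ 16. → (15, 16)
8Q: (15, 16) + (0, 15). λ = (15 - 16)/(0 - 15) ≡ 16/2 mod 17. 2⁻¹ ≡ 9 (mod 17), so λ ≡ 8.
  x = λ² - 15 - 0 = 64 - 15 ≡ 15; y = λ·(15 - 15) - 16 ≡ 1. → (15, 1)
9Q: (15, 1) + (0, 15). λ = (15 - 1)/(0 - 15) ≡ 14/2 mod 17. 2⁻¹ ≡ 9 (mod 17), so λ ≡ 7.
  x = λ² - 15 - 0 = 49 - 15 ≡ 0; y = λ·(15 - 0) - 1 ≡ 2. → (0, 2)
10Q: (0, 2) + (0, 15): same x and y₁ ≡ -y₂, so the sum is the point at infinity.

O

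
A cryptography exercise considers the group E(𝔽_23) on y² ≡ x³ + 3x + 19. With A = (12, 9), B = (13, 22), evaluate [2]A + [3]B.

(13, 22)

First 2A:
Repeated addition: build up to 2A.
2A: tangent at (12, 9): λ = (3·12² + 3)/(2·9) ≡ 21/18. 18⁻¹ ≡ 9 (mod 23) since 18·9 = 162 ≡ 1, so λ ≡ 21·9 ≡ 5.
  x = λ² - 12 - 12 = 25 - 24 ≡ 1; y = λ·(12 - 1) - 9 ≡ 0. → (1, 0)
2A = (1, 0).
Next 3B:
Repeated addition: build up to 3B.
2B: tangent at (13, 22): λ = (3·13² + 3)/(2·22) ≡ 4/21. 21⁻¹ ≡ 11 (mod 23) since 21·11 = 231 ≡ 1, so λ ≡ 4·11 ≡ 21.
  x = λ² - 13 - 13 = 441 - 26 ≡ 1; y = λ·(13 - 1) - 22 ≡ 0. → (1, 0)
3B: (1, 0) + (13, 22). λ = (22 - 0)/(13 - 1) ≡ 22/12 mod 23. 12⁻¹ ≡ 2 (mod 23), so λ ≡ 21.
  x = λ² - 1 - 13 = 441 - 14 ≡ 13; y = λ·(1 - 13) - 0 ≡ 1. → (13, 1)
3B = (13, 1).
Finally 2A + 3B:
(1, 0) + (13, 1). λ = (1 - 0)/(13 - 1) ≡ 1/12 mod 23. 12⁻¹ ≡ 2 (mod 23), so λ ≡ 2.
  x = λ² - 1 - 13 = 4 - 14 ≡ 13; y = λ·(1 - 13) - 0 ≡ 22. → (13, 22)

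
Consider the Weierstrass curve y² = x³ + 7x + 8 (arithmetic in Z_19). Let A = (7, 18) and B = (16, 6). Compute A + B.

(2, 7)

(7, 18) + (16, 6). λ = (6 - 18)/(16 - 7) ≡ 7/9 mod 19. 9⁻¹ ≡ 17 (mod 19), so λ ≡ 5.
  x = λ² - 7 - 16 = 25 - 23 ≡ 2; y = λ·(7 - 2) - 18 ≡ 7. → (2, 7)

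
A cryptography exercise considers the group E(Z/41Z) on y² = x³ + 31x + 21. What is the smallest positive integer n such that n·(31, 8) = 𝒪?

2P: tangent at (31, 8): λ = (3·31² + 31)/(2·8) ≡ 3/16. 16⁻¹ ≡ 18 (mod 41) since 16·18 = 288 ≡ 1, so λ ≡ 3·18 ≡ 13.
  x = λ² - 31 - 31 = 169 - 62 ≡ 25; y = λ·(31 - 25) - 8 ≡ 29. → (25, 29)
3P: (25, 29) + (31, 8). λ = (8 - 29)/(31 - 25) ≡ 20/6 mod 41. 6⁻¹ ≡ 7 (mod 41), so λ ≡ 17.
  x = λ² - 25 - 31 = 289 - 56 ≡ 28; y = λ·(25 - 28) - 29 ≡ 2. → (28, 2)
4P: (28, 2) + (31, 8). λ = (8 - 2)/(31 - 28) ≡ 6/3 mod 41. 3⁻¹ ≡ 14 (mod 41) since 3·14 = 42 ≡ 1, so λ ≡ 2.
  x = λ² - 28 - 31 = 4 - 59 ≡ 27; y = λ·(28 - 27) - 2 ≡ 0. → (27, 0)
5P: (27, 0) + (31, 8). λ = (8 - 0)/(31 - 27) ≡ 8/4 mod 41. 4⁻¹ ≡ 31 (mod 41), so λ ≡ 2.
  x = λ² - 27 - 31 = 4 - 58 ≡ 28; y = λ·(27 - 28) - 0 ≡ 39. → (28, 39)
6P: (28, 39) + (31, 8). λ = (8 - 39)/(31 - 28) ≡ 10/3 mod 41. 3⁻¹ ≡ 14 (mod 41), so λ ≡ 17.
  x = λ² - 28 - 31 = 289 - 59 ≡ 25; y = λ·(28 - 25) - 39 ≡ 12. → (25, 12)
7P: (25, 12) + (31, 8). λ = (8 - 12)/(31 - 25) ≡ 37/6 mod 41. 6⁻¹ ≡ 7 (mod 41), so λ ≡ 13.
  x = λ² - 25 - 31 = 169 - 56 ≡ 31; y = λ·(25 - 31) - 12 ≡ 33. → (31, 33)
8P: (31, 33) + (31, 8): same x and y₁ ≡ -y₂, so the sum is 𝒪.
8P = 𝒪, so the order is 8.

8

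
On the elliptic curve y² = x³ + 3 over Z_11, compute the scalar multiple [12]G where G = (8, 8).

O

Repeated addition: build up to 12G.
2G: tangent at (8, 8): λ = (3·8² + 0)/(2·8) ≡ 5/5. 5⁻¹ ≡ 9 (mod 11), so λ ≡ 5·9 ≡ 1.
  x = λ² - 8 - 8 = 1 - 16 ≡ 7; y = λ·(8 - 7) - 8 ≡ 4. → (7, 4)
3G: (7, 4) + (8, 8). λ = (8 - 4)/(8 - 7) ≡ 4/1 mod 11. 1⁻¹ ≡ 1 (mod 11), so λ ≡ 4.
  x = λ² - 7 - 8 = 16 - 15 ≡ 1; y = λ·(7 - 1) - 4 ≡ 9. → (1, 9)
4G: (1, 9) + (8, 8). λ = (8 - 9)/(8 - 1) ≡ 10/7 mod 11. 7⁻¹ ≡ 8 (mod 11), so λ ≡ 3.
  x = λ² - 1 - 8 = 9 - 9 ≡ 0; y = λ·(1 - 0) - 9 ≡ 5. → (0, 5)
5G: (0, 5) + (8, 8). λ = (8 - 5)/(8 - 0) ≡ 3/8 mod 11. 8⁻¹ ≡ 7 (mod 11), so λ ≡ 10.
  x = λ² - 0 - 8 = 100 - 8 ≡ 4; y = λ·(0 - 4) - 5 ≡ 10. → (4, 10)
6G: (4, 10) + (8, 8). λ = (8 - 10)/(8 - 4) ≡ 9/4 mod 11. 4⁻¹ ≡ 3 (mod 11) since 4·3 = 12 ≡ 1, so λ ≡ 5.
  x = λ² - 4 - 8 = 25 - 12 ≡ 2; y = λ·(4 - 2) - 10 ≡ 0. → (2, 0)
7G: (2, 0) + (8, 8). λ = (8 - 0)/(8 - 2) ≡ 8/6 mod 11. 6⁻¹ ≡ 2 (mod 11) since 6·2 = 12 ≡ 1, so λ ≡ 5.
  x = λ² - 2 - 8 = 25 - 10 ≡ 4; y = λ·(2 - 4) - 0 ≡ 1. → (4, 1)
8G: (4, 1) + (8, 8). λ = (8 - 1)/(8 - 4) ≡ 7/4 mod 11. 4⁻¹ ≡ 3 (mod 11) since 4·3 = 12 ≡ 1, so λ ≡ 10.
  x = λ² - 4 - 8 = 100 - 12 ≡ 0; y = λ·(4 - 0) - 1 ≡ 6. → (0, 6)
9G: (0, 6) + (8, 8). λ = (8 - 6)/(8 - 0) ≡ 2/8 mod 11. 8⁻¹ ≡ 7 (mod 11) since 8·7 = 56 ≡ 1, so λ ≡ 3.
  x = λ² - 0 - 8 = 9 - 8 ≡ 1; y = λ·(0 - 1) - 6 ≡ 2. → (1, 2)
10G: (1, 2) + (8, 8). λ = (8 - 2)/(8 - 1) ≡ 6/7 mod 11. 7⁻¹ ≡ 8 (mod 11) since 7·8 = 56 ≡ 1, so λ ≡ 4.
  x = λ² - 1 - 8 = 16 - 9 ≡ 7; y = λ·(1 - 7) - 2 ≡ 7. → (7, 7)
11G: (7, 7) + (8, 8). λ = (8 - 7)/(8 - 7) ≡ 1/1 mod 11. 1⁻¹ ≡ 1 (mod 11) since 1·1 = 1 ≡ 1, so λ ≡ 1.
  x = λ² - 7 - 8 = 1 - 15 ≡ 8; y = λ·(7 - 8) - 7 ≡ 3. → (8, 3)
12G: (8, 3) + (8, 8): same x and y₁ ≡ -y₂, so the sum is O.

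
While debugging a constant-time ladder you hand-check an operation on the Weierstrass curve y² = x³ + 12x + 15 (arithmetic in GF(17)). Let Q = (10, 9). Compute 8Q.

(16, 11)

Repeated addition: build up to 8Q.
2Q: tangent at (10, 9): λ = (3·10² + 12)/(2·9) ≡ 6/1. 1⁻¹ ≡ 1 (mod 17) since 1·1 = 1 ≡ 1, so λ ≡ 6·1 ≡ 6.
  x = λ² - 10 - 10 = 36 - 20 ≡ 16; y = λ·(10 - 16) - 9 ≡ 6. → (16, 6)
3Q: (16, 6) + (10, 9). λ = (9 - 6)/(10 - 16) ≡ 3/11 mod 17. 11⁻¹ ≡ 14 (mod 17) since 11·14 = 154 ≡ 1, so λ ≡ 8.
  x = λ² - 16 - 10 = 64 - 26 ≡ 4; y = λ·(16 - 4) - 6 ≡ 5. → (4, 5)
4Q: (4, 5) + (10, 9). λ = (9 - 5)/(10 - 4) ≡ 4/6 mod 17. 6⁻¹ ≡ 3 (mod 17), so λ ≡ 12.
  x = λ² - 4 - 10 = 144 - 14 ≡ 11; y = λ·(4 - 11) - 5 ≡ 13. → (11, 13)
5Q: (11, 13) + (10, 9). λ = (9 - 13)/(10 - 11) ≡ 13/16 mod 17. 16⁻¹ ≡ 16 (mod 17), so λ ≡ 4.
  x = λ² - 11 - 10 = 16 - 21 ≡ 12; y = λ·(11 - 12) - 13 ≡ 0. → (12, 0)
6Q: (12, 0) + (10, 9). λ = (9 - 0)/(10 - 12) ≡ 9/15 mod 17. 15⁻¹ ≡ 8 (mod 17), so λ ≡ 4.
  x = λ² - 12 - 10 = 16 - 22 ≡ 11; y = λ·(12 - 11) - 0 ≡ 4. → (11, 4)
7Q: (11, 4) + (10, 9). λ = (9 - 4)/(10 - 11) ≡ 5/16 mod 17. 16⁻¹ ≡ 16 (mod 17) since 16·16 = 256 ≡ 1, so λ ≡ 12.
  x = λ² - 11 - 10 = 144 - 21 ≡ 4; y = λ·(11 - 4) - 4 ≡ 12. → (4, 12)
8Q: (4, 12) + (10, 9). λ = (9 - 12)/(10 - 4) ≡ 14/6 mod 17. 6⁻¹ ≡ 3 (mod 17), so λ ≡ 8.
  x = λ² - 4 - 10 = 64 - 14 ≡ 16; y = λ·(4 - 16) - 12 ≡ 11. → (16, 11)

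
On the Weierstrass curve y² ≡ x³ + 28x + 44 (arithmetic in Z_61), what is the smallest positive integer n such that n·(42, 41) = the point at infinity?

2P: tangent at (42, 41): λ = (3·42² + 28)/(2·41) ≡ 13/21. 21⁻¹ ≡ 32 (mod 61), so λ ≡ 13·32 ≡ 50.
  x = λ² - 42 - 42 = 2500 - 84 ≡ 37; y = λ·(42 - 37) - 41 ≡ 26. → (37, 26)
3P: (37, 26) + (42, 41). λ = (41 - 26)/(42 - 37) ≡ 15/5 mod 61. 5⁻¹ ≡ 49 (mod 61), so λ ≡ 3.
  x = λ² - 37 - 42 = 9 - 79 ≡ 52; y = λ·(37 - 52) - 26 ≡ 51. → (52, 51)
4P: (52, 51) + (42, 41). λ = (41 - 51)/(42 - 52) ≡ 51/51 mod 61. 51⁻¹ ≡ 6 (mod 61), so λ ≡ 1.
  x = λ² - 52 - 42 = 1 - 94 ≡ 29; y = λ·(52 - 29) - 51 ≡ 33. → (29, 33)
5P: (29, 33) + (42, 41). λ = (41 - 33)/(42 - 29) ≡ 8/13 mod 61. 13⁻¹ ≡ 47 (mod 61) since 13·47 = 611 ≡ 1, so λ ≡ 10.
  x = λ² - 29 - 42 = 100 - 71 ≡ 29; y = λ·(29 - 29) - 33 ≡ 28. → (29, 28)
6P: (29, 28) + (42, 41). λ = (41 - 28)/(42 - 29) ≡ 13/13 mod 61. 13⁻¹ ≡ 47 (mod 61), so λ ≡ 1.
  x = λ² - 29 - 42 = 1 - 71 ≡ 52; y = λ·(29 - 52) - 28 ≡ 10. → (52, 10)
7P: (52, 10) + (42, 41). λ = (41 - 10)/(42 - 52) ≡ 31/51 mod 61. 51⁻¹ ≡ 6 (mod 61), so λ ≡ 3.
  x = λ² - 52 - 42 = 9 - 94 ≡ 37; y = λ·(52 - 37) - 10 ≡ 35. → (37, 35)
8P: (37, 35) + (42, 41). λ = (41 - 35)/(42 - 37) ≡ 6/5 mod 61. 5⁻¹ ≡ 49 (mod 61), so λ ≡ 50.
  x = λ² - 37 - 42 = 2500 - 79 ≡ 42; y = λ·(37 - 42) - 35 ≡ 20. → (42, 20)
9P: (42, 20) + (42, 41): same x and y₁ ≡ -y₂, so the sum is the point at infinity.
9P = the point at infinity, so the order is 9.

9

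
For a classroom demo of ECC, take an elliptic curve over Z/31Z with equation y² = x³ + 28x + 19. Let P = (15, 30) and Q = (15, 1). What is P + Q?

The two points share x = 15 and their y-coordinates satisfy 30 + 1 ≡ 0 (mod 31), so they are inverses. Their sum is O.

O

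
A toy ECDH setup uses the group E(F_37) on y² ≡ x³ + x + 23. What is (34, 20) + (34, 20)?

tangent at (34, 20): λ = (3·34² + 1)/(2·20) ≡ 28/3. 3⁻¹ ≡ 25 (mod 37), so λ ≡ 28·25 ≡ 34.
  x = λ² - 34 - 34 = 1156 - 68 ≡ 15; y = λ·(34 - 15) - 20 ≡ 34. → (15, 34)

(15, 34)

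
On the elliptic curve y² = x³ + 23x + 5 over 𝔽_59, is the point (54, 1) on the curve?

yes

y² = 1² ≡ 1; x³ + 23x + 5 = 158711 ≡ 1 (mod 59). 1 = 1.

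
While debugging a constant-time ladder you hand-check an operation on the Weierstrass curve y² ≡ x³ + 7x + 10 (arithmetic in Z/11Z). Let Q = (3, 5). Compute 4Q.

Repeated addition: build up to 4Q.
2Q: tangent at (3, 5): λ = (3·3² + 7)/(2·5) ≡ 1/10. 10⁻¹ ≡ 10 (mod 11) since 10·10 = 100 ≡ 1, so λ ≡ 1·10 ≡ 10.
  x = λ² - 3 - 3 = 100 - 6 ≡ 6; y = λ·(3 - 6) - 5 ≡ 9. → (6, 9)
3Q: (6, 9) + (3, 5). λ = (5 - 9)/(3 - 6) ≡ 7/8 mod 11. 8⁻¹ ≡ 7 (mod 11), so λ ≡ 5.
  x = λ² - 6 - 3 = 25 - 9 ≡ 5; y = λ·(6 - 5) - 9 ≡ 7. → (5, 7)
4Q: (5, 7) + (3, 5). λ = (5 - 7)/(3 - 5) ≡ 9/9 mod 11. 9⁻¹ ≡ 5 (mod 11), so λ ≡ 1.
  x = λ² - 5 - 3 = 1 - 8 ≡ 4; y = λ·(5 - 4) - 7 ≡ 5. → (4, 5)

(4, 5)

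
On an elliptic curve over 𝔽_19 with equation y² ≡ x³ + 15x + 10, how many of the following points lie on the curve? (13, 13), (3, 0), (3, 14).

1

(13, 13): 13² ≡ 17, rhs ≡ 8 → off.
(3, 0): 0² ≡ 0, rhs ≡ 6 → off.
(3, 14): 14² ≡ 6, rhs ≡ 6 → on.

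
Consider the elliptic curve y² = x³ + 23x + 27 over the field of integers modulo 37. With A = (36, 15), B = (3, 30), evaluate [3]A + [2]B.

(24, 26)

First 3A:
Repeated addition: build up to 3A.
2A: tangent at (36, 15): λ = (3·36² + 23)/(2·15) ≡ 26/30. 30⁻¹ ≡ 21 (mod 37), so λ ≡ 26·21 ≡ 28.
  x = λ² - 36 - 36 = 784 - 72 ≡ 9; y = λ·(36 - 9) - 15 ≡ 1. → (9, 1)
3A: (9, 1) + (36, 15). λ = (15 - 1)/(36 - 9) ≡ 14/27 mod 37. 27⁻¹ ≡ 11 (mod 37) since 27·11 = 297 ≡ 1, so λ ≡ 6.
  x = λ² - 9 - 36 = 36 - 45 ≡ 28; y = λ·(9 - 28) - 1 ≡ 33. → (28, 33)
3A = (28, 33).
Next 2B:
Repeated addition: build up to 2B.
2B: tangent at (3, 30): λ = (3·3² + 23)/(2·30) ≡ 13/23. 23⁻¹ ≡ 29 (mod 37), so λ ≡ 13·29 ≡ 7.
  x = λ² - 3 - 3 = 49 - 6 ≡ 6; y = λ·(3 - 6) - 30 ≡ 23. → (6, 23)
2B = (6, 23).
Finally 3A + 2B:
(28, 33) + (6, 23). λ = (23 - 33)/(6 - 28) ≡ 27/15 mod 37. 15⁻¹ ≡ 5 (mod 37) since 15·5 = 75 ≡ 1, so λ ≡ 24.
  x = λ² - 28 - 6 = 576 - 34 ≡ 24; y = λ·(28 - 24) - 33 ≡ 26. → (24, 26)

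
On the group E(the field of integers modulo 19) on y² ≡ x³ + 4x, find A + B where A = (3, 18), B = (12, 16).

(1, 9)

(3, 18) + (12, 16). λ = (16 - 18)/(12 - 3) ≡ 17/9 mod 19. 9⁻¹ ≡ 17 (mod 19), so λ ≡ 4.
  x = λ² - 3 - 12 = 16 - 15 ≡ 1; y = λ·(3 - 1) - 18 ≡ 9. → (1, 9)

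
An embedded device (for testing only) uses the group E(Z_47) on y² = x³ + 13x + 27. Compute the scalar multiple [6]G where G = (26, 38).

Double-and-add on 6 = (110)₂. Start with G = (26, 38) for the leading 1-bit.
double: tangent at (26, 38): λ = (3·26² + 13)/(2·38) ≡ 20/29. 29⁻¹ ≡ 13 (mod 47) since 29·13 = 377 ≡ 1, so λ ≡ 20·13 ≡ 25.
  x = λ² - 26 - 26 = 625 - 52 ≡ 9; y = λ·(26 - 9) - 38 ≡ 11. → (9, 11)
add G: (9, 11) + (26, 38). λ = (38 - 11)/(26 - 9) ≡ 27/17 mod 47. 17⁻¹ ≡ 36 (mod 47), so λ ≡ 32.
  x = λ² - 9 - 26 = 1024 - 35 ≡ 2; y = λ·(9 - 2) - 11 ≡ 25. → (2, 25)
double: tangent at (2, 25): λ = (3·2² + 13)/(2·25) ≡ 25/3. 3⁻¹ ≡ 16 (mod 47) since 3·16 = 48 ≡ 1, so λ ≡ 25·16 ≡ 24.
  x = λ² - 2 - 2 = 576 - 4 ≡ 8; y = λ·(2 - 8) - 25 ≡ 19. → (8, 19)

(8, 19)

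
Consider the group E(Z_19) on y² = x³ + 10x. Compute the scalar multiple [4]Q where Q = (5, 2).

Repeated addition: build up to 4Q.
2Q: tangent at (5, 2): λ = (3·5² + 10)/(2·2) ≡ 9/4. 4⁻¹ ≡ 5 (mod 19), so λ ≡ 9·5 ≡ 7.
  x = λ² - 5 - 5 = 49 - 10 ≡ 1; y = λ·(5 - 1) - 2 ≡ 7. → (1, 7)
3Q: (1, 7) + (5, 2). λ = (2 - 7)/(5 - 1) ≡ 14/4 mod 19. 4⁻¹ ≡ 5 (mod 19) since 4·5 = 20 ≡ 1, so λ ≡ 13.
  x = λ² - 1 - 5 = 169 - 6 ≡ 11; y = λ·(1 - 11) - 7 ≡ 15. → (11, 15)
4Q: (11, 15) + (5, 2). λ = (2 - 15)/(5 - 11) ≡ 6/13 mod 19. 13⁻¹ ≡ 3 (mod 19), so λ ≡ 18.
  x = λ² - 11 - 5 = 324 - 16 ≡ 4; y = λ·(11 - 4) - 15 ≡ 16. → (4, 16)

(4, 16)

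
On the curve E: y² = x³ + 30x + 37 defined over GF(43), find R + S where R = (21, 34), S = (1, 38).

(9, 41)

(21, 34) + (1, 38). λ = (38 - 34)/(1 - 21) ≡ 4/23 mod 43. 23⁻¹ ≡ 15 (mod 43), so λ ≡ 17.
  x = λ² - 21 - 1 = 289 - 22 ≡ 9; y = λ·(21 - 9) - 34 ≡ 41. → (9, 41)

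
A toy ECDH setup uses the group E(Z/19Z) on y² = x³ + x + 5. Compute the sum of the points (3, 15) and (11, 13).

(3, 15) + (11, 13). λ = (13 - 15)/(11 - 3) ≡ 17/8 mod 19. 8⁻¹ ≡ 12 (mod 19), so λ ≡ 14.
  x = λ² - 3 - 11 = 196 - 14 ≡ 11; y = λ·(3 - 11) - 15 ≡ 6. → (11, 6)

(11, 6)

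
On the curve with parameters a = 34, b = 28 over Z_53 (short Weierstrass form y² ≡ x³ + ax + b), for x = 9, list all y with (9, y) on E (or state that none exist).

none

x³ + 34x + 28 = 1063 ≡ 3 (mod 53).
3 is a non-residue mod 53; no y exists.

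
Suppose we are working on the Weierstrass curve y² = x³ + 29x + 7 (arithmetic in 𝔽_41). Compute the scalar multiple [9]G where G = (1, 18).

(7, 26)

Double-and-add on 9 = (1001)₂. Start with G = (1, 18) for the leading 1-bit.
double: tangent at (1, 18): λ = (3·1² + 29)/(2·18) ≡ 32/36. 36⁻¹ ≡ 8 (mod 41), so λ ≡ 32·8 ≡ 10.
  x = λ² - 1 - 1 = 100 - 2 ≡ 16; y = λ·(1 - 16) - 18 ≡ 37. → (16, 37)
double: tangent at (16, 37): λ = (3·16² + 29)/(2·37) ≡ 18/33. 33⁻¹ ≡ 5 (mod 41) since 33·5 = 165 ≡ 1, so λ ≡ 18·5 ≡ 8.
  x = λ² - 16 - 16 = 64 - 32 ≡ 32; y = λ·(16 - 32) - 37 ≡ 40. → (32, 40)
double: tangent at (32, 40): λ = (3·32² + 29)/(2·40) ≡ 26/39. 39⁻¹ ≡ 20 (mod 41) since 39·20 = 780 ≡ 1, so λ ≡ 26·20 ≡ 28.
  x = λ² - 32 - 32 = 784 - 64 ≡ 23; y = λ·(32 - 23) - 40 ≡ 7. → (23, 7)
add G: (23, 7) + (1, 18). λ = (18 - 7)/(1 - 23) ≡ 11/19 mod 41. 19⁻¹ ≡ 13 (mod 41) since 19·13 = 247 ≡ 1, so λ ≡ 20.
  x = λ² - 23 - 1 = 400 - 24 ≡ 7; y = λ·(23 - 7) - 7 ≡ 26. → (7, 26)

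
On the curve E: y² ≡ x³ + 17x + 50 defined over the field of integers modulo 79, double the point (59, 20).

(28, 68)

tangent at (59, 20): λ = (3·59² + 17)/(2·20) ≡ 32/40. 40⁻¹ ≡ 2 (mod 79), so λ ≡ 32·2 ≡ 64.
  x = λ² - 59 - 59 = 4096 - 118 ≡ 28; y = λ·(59 - 28) - 20 ≡ 68. → (28, 68)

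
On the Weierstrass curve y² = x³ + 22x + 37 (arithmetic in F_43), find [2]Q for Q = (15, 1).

tangent at (15, 1): λ = (3·15² + 22)/(2·1) ≡ 9/2. 2⁻¹ ≡ 22 (mod 43), so λ ≡ 9·22 ≡ 26.
  x = λ² - 15 - 15 = 676 - 30 ≡ 1; y = λ·(15 - 1) - 1 ≡ 19. → (1, 19)

(1, 19)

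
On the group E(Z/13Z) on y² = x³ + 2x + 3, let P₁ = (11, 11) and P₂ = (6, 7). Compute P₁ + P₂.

(11, 11) + (6, 7). λ = (7 - 11)/(6 - 11) ≡ 9/8 mod 13. 8⁻¹ ≡ 5 (mod 13), so λ ≡ 6.
  x = λ² - 11 - 6 = 36 - 17 ≡ 6; y = λ·(11 - 6) - 11 ≡ 6. → (6, 6)

(6, 6)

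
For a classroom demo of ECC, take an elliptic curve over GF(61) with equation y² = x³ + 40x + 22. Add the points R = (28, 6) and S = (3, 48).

(28, 6) + (3, 48). λ = (48 - 6)/(3 - 28) ≡ 42/36 mod 61. 36⁻¹ ≡ 39 (mod 61), so λ ≡ 52.
  x = λ² - 28 - 3 = 2704 - 31 ≡ 50; y = λ·(28 - 50) - 6 ≡ 9. → (50, 9)

(50, 9)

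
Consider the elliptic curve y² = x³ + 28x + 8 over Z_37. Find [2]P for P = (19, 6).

(8, 35)

tangent at (19, 6): λ = (3·19² + 28)/(2·6) ≡ 1/12. 12⁻¹ ≡ 34 (mod 37), so λ ≡ 1·34 ≡ 34.
  x = λ² - 19 - 19 = 1156 - 38 ≡ 8; y = λ·(19 - 8) - 6 ≡ 35. → (8, 35)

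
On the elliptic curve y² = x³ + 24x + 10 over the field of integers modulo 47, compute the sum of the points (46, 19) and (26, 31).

(28, 36)

(46, 19) + (26, 31). λ = (31 - 19)/(26 - 46) ≡ 12/27 mod 47. 27⁻¹ ≡ 7 (mod 47), so λ ≡ 37.
  x = λ² - 46 - 26 = 1369 - 72 ≡ 28; y = λ·(46 - 28) - 19 ≡ 36. → (28, 36)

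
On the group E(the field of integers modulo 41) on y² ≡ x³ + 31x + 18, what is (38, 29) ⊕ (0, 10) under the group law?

(38, 29) + (0, 10). λ = (10 - 29)/(0 - 38) ≡ 22/3 mod 41. 3⁻¹ ≡ 14 (mod 41) since 3·14 = 42 ≡ 1, so λ ≡ 21.
  x = λ² - 38 - 0 = 441 - 38 ≡ 34; y = λ·(38 - 34) - 29 ≡ 14. → (34, 14)

(34, 14)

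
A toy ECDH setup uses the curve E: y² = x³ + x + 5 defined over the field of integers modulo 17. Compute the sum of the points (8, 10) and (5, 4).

(8, 10) + (5, 4). λ = (4 - 10)/(5 - 8) ≡ 11/14 mod 17. 14⁻¹ ≡ 11 (mod 17), so λ ≡ 2.
  x = λ² - 8 - 5 = 4 - 13 ≡ 8; y = λ·(8 - 8) - 10 ≡ 7. → (8, 7)

(8, 7)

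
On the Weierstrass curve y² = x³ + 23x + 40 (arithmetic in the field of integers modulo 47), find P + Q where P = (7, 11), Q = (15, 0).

(10, 46)

(7, 11) + (15, 0). λ = (0 - 11)/(15 - 7) ≡ 36/8 mod 47. 8⁻¹ ≡ 6 (mod 47), so λ ≡ 28.
  x = λ² - 7 - 15 = 784 - 22 ≡ 10; y = λ·(7 - 10) - 11 ≡ 46. → (10, 46)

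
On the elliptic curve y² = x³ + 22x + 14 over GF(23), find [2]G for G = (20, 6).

(19, 0)

tangent at (20, 6): λ = (3·20² + 22)/(2·6) ≡ 3/12. 12⁻¹ ≡ 2 (mod 23), so λ ≡ 3·2 ≡ 6.
  x = λ² - 20 - 20 = 36 - 40 ≡ 19; y = λ·(20 - 19) - 6 ≡ 0. → (19, 0)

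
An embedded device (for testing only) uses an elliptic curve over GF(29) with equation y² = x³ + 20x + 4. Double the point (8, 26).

(8, 3)

tangent at (8, 26): λ = (3·8² + 20)/(2·26) ≡ 9/23. 23⁻¹ ≡ 24 (mod 29), so λ ≡ 9·24 ≡ 13.
  x = λ² - 8 - 8 = 169 - 16 ≡ 8; y = λ·(8 - 8) - 26 ≡ 3. → (8, 3)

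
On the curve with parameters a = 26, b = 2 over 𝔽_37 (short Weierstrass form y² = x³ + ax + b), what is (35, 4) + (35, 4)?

tangent at (35, 4): λ = (3·35² + 26)/(2·4) ≡ 1/8. 8⁻¹ ≡ 14 (mod 37) since 8·14 = 112 ≡ 1, so λ ≡ 1·14 ≡ 14.
  x = λ² - 35 - 35 = 196 - 70 ≡ 15; y = λ·(35 - 15) - 4 ≡ 17. → (15, 17)

(15, 17)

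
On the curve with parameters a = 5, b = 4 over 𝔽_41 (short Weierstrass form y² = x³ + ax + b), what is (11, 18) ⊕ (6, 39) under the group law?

(11, 18) + (6, 39). λ = (39 - 18)/(6 - 11) ≡ 21/36 mod 41. 36⁻¹ ≡ 8 (mod 41), so λ ≡ 4.
  x = λ² - 11 - 6 = 16 - 17 ≡ 40; y = λ·(11 - 40) - 18 ≡ 30. → (40, 30)

(40, 30)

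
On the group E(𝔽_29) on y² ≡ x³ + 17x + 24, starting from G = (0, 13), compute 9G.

(26, 27)

Repeated addition: build up to 9G.
2G: tangent at (0, 13): λ = (3·0² + 17)/(2·13) ≡ 17/26. 26⁻¹ ≡ 19 (mod 29), so λ ≡ 17·19 ≡ 4.
  x = λ² - 0 - 0 = 16 - 0 ≡ 16; y = λ·(0 - 16) - 13 ≡ 10. → (16, 10)
3G: (16, 10) + (0, 13). λ = (13 - 10)/(0 - 16) ≡ 3/13 mod 29. 13⁻¹ ≡ 9 (mod 29) since 13·9 = 117 ≡ 1, so λ ≡ 27.
  x = λ² - 16 - 0 = 729 - 16 ≡ 17; y = λ·(16 - 17) - 10 ≡ 21. → (17, 21)
4G: (17, 21) + (0, 13). λ = (13 - 21)/(0 - 17) ≡ 21/12 mod 29. 12⁻¹ ≡ 17 (mod 29) since 12·17 = 204 ≡ 1, so λ ≡ 9.
  x = λ² - 17 - 0 = 81 - 17 ≡ 6; y = λ·(17 - 6) - 21 ≡ 20. → (6, 20)
5G: (6, 20) + (0, 13). λ = (13 - 20)/(0 - 6) ≡ 22/23 mod 29. 23⁻¹ ≡ 24 (mod 29) since 23·24 = 552 ≡ 1, so λ ≡ 6.
  x = λ² - 6 - 0 = 36 - 6 ≡ 1; y = λ·(6 - 1) - 20 ≡ 10. → (1, 10)
6G: (1, 10) + (0, 13). λ = (13 - 10)/(0 - 1) ≡ 3/28 mod 29. 28⁻¹ ≡ 28 (mod 29), so λ ≡ 26.
  x = λ² - 1 - 0 = 676 - 1 ≡ 8; y = λ·(1 - 8) - 10 ≡ 11. → (8, 11)
7G: (8, 11) + (0, 13). λ = (13 - 11)/(0 - 8) ≡ 2/21 mod 29. 21⁻¹ ≡ 18 (mod 29) since 21·18 = 378 ≡ 1, so λ ≡ 7.
  x = λ² - 8 - 0 = 49 - 8 ≡ 12; y = λ·(8 - 12) - 11 ≡ 19. → (12, 19)
8G: (12, 19) + (0, 13). λ = (13 - 19)/(0 - 12) ≡ 23/17 mod 29. 17⁻¹ ≡ 12 (mod 29), so λ ≡ 15.
  x = λ² - 12 - 0 = 225 - 12 ≡ 10; y = λ·(12 - 10) - 19 ≡ 11. → (10, 11)
9G: (10, 11) + (0, 13). λ = (13 - 11)/(0 - 10) ≡ 2/19 mod 29. 19⁻¹ ≡ 26 (mod 29), so λ ≡ 23.
  x = λ² - 10 - 0 = 529 - 10 ≡ 26; y = λ·(10 - 26) - 11 ≡ 27. → (26, 27)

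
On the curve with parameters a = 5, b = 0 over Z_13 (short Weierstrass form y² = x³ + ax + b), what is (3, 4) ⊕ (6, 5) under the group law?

(3, 4) + (6, 5). λ = (5 - 4)/(6 - 3) ≡ 1/3 mod 13. 3⁻¹ ≡ 9 (mod 13), so λ ≡ 9.
  x = λ² - 3 - 6 = 81 - 9 ≡ 7; y = λ·(3 - 7) - 4 ≡ 12. → (7, 12)

(7, 12)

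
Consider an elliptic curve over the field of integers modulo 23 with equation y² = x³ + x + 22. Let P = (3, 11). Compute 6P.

Double-and-add on 6 = (110)₂. Start with P = (3, 11) for the leading 1-bit.
double: tangent at (3, 11): λ = (3·3² + 1)/(2·11) ≡ 5/22. 22⁻¹ ≡ 22 (mod 23) since 22·22 = 484 ≡ 1, so λ ≡ 5·22 ≡ 18.
  x = λ² - 3 - 3 = 324 - 6 ≡ 19; y = λ·(3 - 19) - 11 ≡ 0. → (19, 0)
add P: (19, 0) + (3, 11). λ = (11 - 0)/(3 - 19) ≡ 11/7 mod 23. 7⁻¹ ≡ 10 (mod 23) since 7·10 = 70 ≡ 1, so λ ≡ 18.
  x = λ² - 19 - 3 = 324 - 22 ≡ 3; y = λ·(19 - 3) - 0 ≡ 12. → (3, 12)
double: tangent at (3, 12): λ = (3·3² + 1)/(2·12) ≡ 5/1. 1⁻¹ ≡ 1 (mod 23), so λ ≡ 5·1 ≡ 5.
  x = λ² - 3 - 3 = 25 - 6 ≡ 19; y = λ·(3 - 19) - 12 ≡ 0. → (19, 0)

(19, 0)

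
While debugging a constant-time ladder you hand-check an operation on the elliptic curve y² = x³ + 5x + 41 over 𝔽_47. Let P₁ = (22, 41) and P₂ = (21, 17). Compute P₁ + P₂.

(22, 41) + (21, 17). λ = (17 - 41)/(21 - 22) ≡ 23/46 mod 47. 46⁻¹ ≡ 46 (mod 47) since 46·46 = 2116 ≡ 1, so λ ≡ 24.
  x = λ² - 22 - 21 = 576 - 43 ≡ 16; y = λ·(22 - 16) - 41 ≡ 9. → (16, 9)

(16, 9)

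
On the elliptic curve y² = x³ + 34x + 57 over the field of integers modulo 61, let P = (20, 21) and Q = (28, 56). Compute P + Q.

(35, 43)

(20, 21) + (28, 56). λ = (56 - 21)/(28 - 20) ≡ 35/8 mod 61. 8⁻¹ ≡ 23 (mod 61) since 8·23 = 184 ≡ 1, so λ ≡ 12.
  x = λ² - 20 - 28 = 144 - 48 ≡ 35; y = λ·(20 - 35) - 21 ≡ 43. → (35, 43)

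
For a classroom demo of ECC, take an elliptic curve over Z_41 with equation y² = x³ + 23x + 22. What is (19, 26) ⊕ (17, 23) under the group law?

(38, 7)

(19, 26) + (17, 23). λ = (23 - 26)/(17 - 19) ≡ 38/39 mod 41. 39⁻¹ ≡ 20 (mod 41) since 39·20 = 780 ≡ 1, so λ ≡ 22.
  x = λ² - 19 - 17 = 484 - 36 ≡ 38; y = λ·(19 - 38) - 26 ≡ 7. → (38, 7)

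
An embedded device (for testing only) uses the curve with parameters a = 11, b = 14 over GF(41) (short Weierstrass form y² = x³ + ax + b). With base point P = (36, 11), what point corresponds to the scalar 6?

Repeated addition: build up to 6P.
2P: tangent at (36, 11): λ = (3·36² + 11)/(2·11) ≡ 4/22. 22⁻¹ ≡ 28 (mod 41), so λ ≡ 4·28 ≡ 30.
  x = λ² - 36 - 36 = 900 - 72 ≡ 8; y = λ·(36 - 8) - 11 ≡ 9. → (8, 9)
3P: (8, 9) + (36, 11). λ = (11 - 9)/(36 - 8) ≡ 2/28 mod 41. 28⁻¹ ≡ 22 (mod 41) since 28·22 = 616 ≡ 1, so λ ≡ 3.
  x = λ² - 8 - 36 = 9 - 44 ≡ 6; y = λ·(8 - 6) - 9 ≡ 38. → (6, 38)
4P: (6, 38) + (36, 11). λ = (11 - 38)/(36 - 6) ≡ 14/30 mod 41. 30⁻¹ ≡ 26 (mod 41), so λ ≡ 36.
  x = λ² - 6 - 36 = 1296 - 42 ≡ 24; y = λ·(6 - 24) - 38 ≡ 11. → (24, 11)
5P: (24, 11) + (36, 11). λ = (11 - 11)/(36 - 24) ≡ 0/12 mod 41. 12⁻¹ ≡ 24 (mod 41) since 12·24 = 288 ≡ 1, so λ ≡ 0.
  x = λ² - 24 - 36 = 0 - 60 ≡ 22; y = λ·(24 - 22) - 11 ≡ 30. → (22, 30)
6P: (22, 30) + (36, 11). λ = (11 - 30)/(36 - 22) ≡ 22/14 mod 41. 14⁻¹ ≡ 3 (mod 41) since 14·3 = 42 ≡ 1, so λ ≡ 25.
  x = λ² - 22 - 36 = 625 - 58 ≡ 34; y = λ·(22 - 34) - 30 ≡ 39. → (34, 39)

(34, 39)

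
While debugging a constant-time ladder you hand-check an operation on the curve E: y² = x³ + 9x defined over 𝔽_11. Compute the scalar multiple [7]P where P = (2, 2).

(10, 1)

Repeated addition: build up to 7P.
2P: tangent at (2, 2): λ = (3·2² + 9)/(2·2) ≡ 10/4. 4⁻¹ ≡ 3 (mod 11), so λ ≡ 10·3 ≡ 8.
  x = λ² - 2 - 2 = 64 - 4 ≡ 5; y = λ·(2 - 5) - 2 ≡ 7. → (5, 7)
3P: (5, 7) + (2, 2). λ = (2 - 7)/(2 - 5) ≡ 6/8 mod 11. 8⁻¹ ≡ 7 (mod 11), so λ ≡ 9.
  x = λ² - 5 - 2 = 81 - 7 ≡ 8; y = λ·(5 - 8) - 7 ≡ 10. → (8, 10)
4P: (8, 10) + (2, 2). λ = (2 - 10)/(2 - 8) ≡ 3/5 mod 11. 5⁻¹ ≡ 9 (mod 11), so λ ≡ 5.
  x = λ² - 8 - 2 = 25 - 10 ≡ 4; y = λ·(8 - 4) - 10 ≡ 10. → (4, 10)
5P: (4, 10) + (2, 2). λ = (2 - 10)/(2 - 4) ≡ 3/9 mod 11. 9⁻¹ ≡ 5 (mod 11), so λ ≡ 4.
  x = λ² - 4 - 2 = 16 - 6 ≡ 10; y = λ·(4 - 10) - 10 ≡ 10. → (10, 10)
6P: (10, 10) + (2, 2). λ = (2 - 10)/(2 - 10) ≡ 3/3 mod 11. 3⁻¹ ≡ 4 (mod 11) since 3·4 = 12 ≡ 1, so λ ≡ 1.
  x = λ² - 10 - 2 = 1 - 12 ≡ 0; y = λ·(10 - 0) - 10 ≡ 0. → (0, 0)
7P: (0, 0) + (2, 2). λ = (2 - 0)/(2 - 0) ≡ 2/2 mod 11. 2⁻¹ ≡ 6 (mod 11) since 2·6 = 12 ≡ 1, so λ ≡ 1.
  x = λ² - 0 - 2 = 1 - 2 ≡ 10; y = λ·(0 - 10) - 0 ≡ 1. → (10, 1)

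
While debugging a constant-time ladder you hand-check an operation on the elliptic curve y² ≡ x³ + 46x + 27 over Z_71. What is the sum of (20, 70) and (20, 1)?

O

The two points share x = 20 and their y-coordinates satisfy 70 + 1 ≡ 0 (mod 71), so they are inverses. Their sum is ∞.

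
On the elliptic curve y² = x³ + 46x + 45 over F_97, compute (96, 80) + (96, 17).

The two points share x = 96 and their y-coordinates satisfy 80 + 17 ≡ 0 (mod 97), so they are inverses. Their sum is the point at infinity.

O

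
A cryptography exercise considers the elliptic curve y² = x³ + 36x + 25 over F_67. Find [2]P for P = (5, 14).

tangent at (5, 14): λ = (3·5² + 36)/(2·14) ≡ 44/28. 28⁻¹ ≡ 12 (mod 67) since 28·12 = 336 ≡ 1, so λ ≡ 44·12 ≡ 59.
  x = λ² - 5 - 5 = 3481 - 10 ≡ 54; y = λ·(5 - 54) - 14 ≡ 43. → (54, 43)

(54, 43)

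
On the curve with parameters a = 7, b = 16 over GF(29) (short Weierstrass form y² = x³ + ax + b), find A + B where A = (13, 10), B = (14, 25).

(24, 28)

(13, 10) + (14, 25). λ = (25 - 10)/(14 - 13) ≡ 15/1 mod 29. 1⁻¹ ≡ 1 (mod 29), so λ ≡ 15.
  x = λ² - 13 - 14 = 225 - 27 ≡ 24; y = λ·(13 - 24) - 10 ≡ 28. → (24, 28)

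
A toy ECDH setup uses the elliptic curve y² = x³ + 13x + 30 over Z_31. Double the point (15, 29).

tangent at (15, 29): λ = (3·15² + 13)/(2·29) ≡ 6/27. 27⁻¹ ≡ 23 (mod 31) since 27·23 = 621 ≡ 1, so λ ≡ 6·23 ≡ 14.
  x = λ² - 15 - 15 = 196 - 30 ≡ 11; y = λ·(15 - 11) - 29 ≡ 27. → (11, 27)

(11, 27)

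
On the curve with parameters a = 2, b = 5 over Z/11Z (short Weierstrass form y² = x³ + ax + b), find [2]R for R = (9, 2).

(8, 7)

tangent at (9, 2): λ = (3·9² + 2)/(2·2) ≡ 3/4. 4⁻¹ ≡ 3 (mod 11), so λ ≡ 3·3 ≡ 9.
  x = λ² - 9 - 9 = 81 - 18 ≡ 8; y = λ·(9 - 8) - 2 ≡ 7. → (8, 7)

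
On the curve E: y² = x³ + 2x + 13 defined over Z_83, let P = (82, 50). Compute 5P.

(81, 82)

Double-and-add on 5 = (101)₂. Start with P = (82, 50) for the leading 1-bit.
double: tangent at (82, 50): λ = (3·82² + 2)/(2·50) ≡ 5/17. 17⁻¹ ≡ 44 (mod 83), so λ ≡ 5·44 ≡ 54.
  x = λ² - 82 - 82 = 2916 - 164 ≡ 13; y = λ·(82 - 13) - 50 ≡ 24. → (13, 24)
double: tangent at (13, 24): λ = (3·13² + 2)/(2·24) ≡ 11/48. 48⁻¹ ≡ 64 (mod 83), so λ ≡ 11·64 ≡ 40.
  x = λ² - 13 - 13 = 1600 - 26 ≡ 80; y = λ·(13 - 80) - 24 ≡ 35. → (80, 35)
add P: (80, 35) + (82, 50). λ = (50 - 35)/(82 - 80) ≡ 15/2 mod 83. 2⁻¹ ≡ 42 (mod 83), so λ ≡ 49.
  x = λ² - 80 - 82 = 2401 - 162 ≡ 81; y = λ·(80 - 81) - 35 ≡ 82. → (81, 82)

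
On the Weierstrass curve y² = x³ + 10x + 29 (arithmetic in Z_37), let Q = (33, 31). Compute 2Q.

(18, 26)

tangent at (33, 31): λ = (3·33² + 10)/(2·31) ≡ 21/25. 25⁻¹ ≡ 3 (mod 37) since 25·3 = 75 ≡ 1, so λ ≡ 21·3 ≡ 26.
  x = λ² - 33 - 33 = 676 - 66 ≡ 18; y = λ·(33 - 18) - 31 ≡ 26. → (18, 26)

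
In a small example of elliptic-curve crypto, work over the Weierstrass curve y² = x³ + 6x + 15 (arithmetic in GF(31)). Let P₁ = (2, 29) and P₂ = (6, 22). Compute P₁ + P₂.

(2, 29) + (6, 22). λ = (22 - 29)/(6 - 2) ≡ 24/4 mod 31. 4⁻¹ ≡ 8 (mod 31) since 4·8 = 32 ≡ 1, so λ ≡ 6.
  x = λ² - 2 - 6 = 36 - 8 ≡ 28; y = λ·(2 - 28) - 29 ≡ 1. → (28, 1)

(28, 1)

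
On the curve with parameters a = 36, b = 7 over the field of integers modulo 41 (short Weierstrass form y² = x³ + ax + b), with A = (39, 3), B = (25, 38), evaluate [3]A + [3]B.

(2, 28)

First 3A:
Repeated addition: build up to 3A.
2A: tangent at (39, 3): λ = (3·39² + 36)/(2·3) ≡ 7/6. 6⁻¹ ≡ 7 (mod 41), so λ ≡ 7·7 ≡ 8.
  x = λ² - 39 - 39 = 64 - 78 ≡ 27; y = λ·(39 - 27) - 3 ≡ 11. → (27, 11)
3A: (27, 11) + (39, 3). λ = (3 - 11)/(39 - 27) ≡ 33/12 mod 41. 12⁻¹ ≡ 24 (mod 41), so λ ≡ 13.
  x = λ² - 27 - 39 = 169 - 66 ≡ 21; y = λ·(27 - 21) - 11 ≡ 26. → (21, 26)
3A = (21, 26).
Next 3B:
Repeated addition: build up to 3B.
2B: tangent at (25, 38): λ = (3·25² + 36)/(2·38) ≡ 25/35. 35⁻¹ ≡ 34 (mod 41) since 35·34 = 1190 ≡ 1, so λ ≡ 25·34 ≡ 30.
  x = λ² - 25 - 25 = 900 - 50 ≡ 30; y = λ·(25 - 30) - 38 ≡ 17. → (30, 17)
3B: (30, 17) + (25, 38). λ = (38 - 17)/(25 - 30) ≡ 21/36 mod 41. 36⁻¹ ≡ 8 (mod 41) since 36·8 = 288 ≡ 1, so λ ≡ 4.
  x = λ² - 30 - 25 = 16 - 55 ≡ 2; y = λ·(30 - 2) - 17 ≡ 13. → (2, 13)
3B = (2, 13).
Finally 3A + 3B:
(21, 26) + (2, 13). λ = (13 - 26)/(2 - 21) ≡ 28/22 mod 41. 22⁻¹ ≡ 28 (mod 41) since 22·28 = 616 ≡ 1, so λ ≡ 5.
  x = λ² - 21 - 2 = 25 - 23 ≡ 2; y = λ·(21 - 2) - 26 ≡ 28. → (2, 28)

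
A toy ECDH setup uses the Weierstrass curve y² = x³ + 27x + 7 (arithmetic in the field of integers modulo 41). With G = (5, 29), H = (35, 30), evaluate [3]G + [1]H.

First 3G:
Repeated addition: build up to 3G.
2G: tangent at (5, 29): λ = (3·5² + 27)/(2·29) ≡ 20/17. 17⁻¹ ≡ 29 (mod 41) since 17·29 = 493 ≡ 1, so λ ≡ 20·29 ≡ 6.
  x = λ² - 5 - 5 = 36 - 10 ≡ 26; y = λ·(5 - 26) - 29 ≡ 9. → (26, 9)
3G: (26, 9) + (5, 29). λ = (29 - 9)/(5 - 26) ≡ 20/20 mod 41. 20⁻¹ ≡ 39 (mod 41) since 20·39 = 780 ≡ 1, so λ ≡ 1.
  x = λ² - 26 - 5 = 1 - 31 ≡ 11; y = λ·(26 - 11) - 9 ≡ 6. → (11, 6)
3G = (11, 6).
Finally 3G + H:
(11, 6) + (35, 30). λ = (30 - 6)/(35 - 11) ≡ 24/24 mod 41. 24⁻¹ ≡ 12 (mod 41), so λ ≡ 1.
  x = λ² - 11 - 35 = 1 - 46 ≡ 37; y = λ·(11 - 37) - 6 ≡ 9. → (37, 9)

(37, 9)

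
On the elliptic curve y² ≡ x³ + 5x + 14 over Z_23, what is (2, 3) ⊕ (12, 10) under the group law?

(2, 3) + (12, 10). λ = (10 - 3)/(12 - 2) ≡ 7/10 mod 23. 10⁻¹ ≡ 7 (mod 23), so λ ≡ 3.
  x = λ² - 2 - 12 = 9 - 14 ≡ 18; y = λ·(2 - 18) - 3 ≡ 18. → (18, 18)

(18, 18)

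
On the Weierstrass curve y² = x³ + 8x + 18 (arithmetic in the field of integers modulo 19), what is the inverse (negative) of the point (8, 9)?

(8, 10)

-(8, 9) = (8, -9 mod 19) = (8, 10).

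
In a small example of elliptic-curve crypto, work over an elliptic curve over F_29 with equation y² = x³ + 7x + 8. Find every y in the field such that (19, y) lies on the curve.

x³ + 7x + 8 = 7000 ≡ 11 (mod 29).
11 is a non-residue mod 29; no y exists.

none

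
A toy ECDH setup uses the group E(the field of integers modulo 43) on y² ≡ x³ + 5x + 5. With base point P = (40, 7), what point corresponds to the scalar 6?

(15, 12)

Repeated addition: build up to 6P.
2P: tangent at (40, 7): λ = (3·40² + 5)/(2·7) ≡ 32/14. 14⁻¹ ≡ 40 (mod 43), so λ ≡ 32·40 ≡ 33.
  x = λ² - 40 - 40 = 1089 - 80 ≡ 20; y = λ·(40 - 20) - 7 ≡ 8. → (20, 8)
3P: (20, 8) + (40, 7). λ = (7 - 8)/(40 - 20) ≡ 42/20 mod 43. 20⁻¹ ≡ 28 (mod 43), so λ ≡ 15.
  x = λ² - 20 - 40 = 225 - 60 ≡ 36; y = λ·(20 - 36) - 8 ≡ 10. → (36, 10)
4P: (36, 10) + (40, 7). λ = (7 - 10)/(40 - 36) ≡ 40/4 mod 43. 4⁻¹ ≡ 11 (mod 43) since 4·11 = 44 ≡ 1, so λ ≡ 10.
  x = λ² - 36 - 40 = 100 - 76 ≡ 24; y = λ·(36 - 24) - 10 ≡ 24. → (24, 24)
5P: (24, 24) + (40, 7). λ = (7 - 24)/(40 - 24) ≡ 26/16 mod 43. 16⁻¹ ≡ 35 (mod 43) since 16·35 = 560 ≡ 1, so λ ≡ 7.
  x = λ² - 24 - 40 = 49 - 64 ≡ 28; y = λ·(24 - 28) - 24 ≡ 34. → (28, 34)
6P: (28, 34) + (40, 7). λ = (7 - 34)/(40 - 28) ≡ 16/12 mod 43. 12⁻¹ ≡ 18 (mod 43) since 12·18 = 216 ≡ 1, so λ ≡ 30.
  x = λ² - 28 - 40 = 900 - 68 ≡ 15; y = λ·(28 - 15) - 34 ≡ 12. → (15, 12)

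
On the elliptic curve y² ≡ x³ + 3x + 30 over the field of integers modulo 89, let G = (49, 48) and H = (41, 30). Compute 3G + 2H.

First 3G:
Repeated addition: build up to 3G.
2G: tangent at (49, 48): λ = (3·49² + 3)/(2·48) ≡ 86/7. 7⁻¹ ≡ 51 (mod 89) since 7·51 = 357 ≡ 1, so λ ≡ 86·51 ≡ 25.
  x = λ² - 49 - 49 = 625 - 98 ≡ 82; y = λ·(49 - 82) - 48 ≡ 17. → (82, 17)
3G: (82, 17) + (49, 48). λ = (48 - 17)/(49 - 82) ≡ 31/56 mod 89. 56⁻¹ ≡ 62 (mod 89) since 56·62 = 3472 ≡ 1, so λ ≡ 53.
  x = λ² - 82 - 49 = 2809 - 131 ≡ 8; y = λ·(82 - 8) - 17 ≡ 78. → (8, 78)
3G = (8, 78).
Next 2H:
Repeated addition: build up to 2H.
2H: tangent at (41, 30): λ = (3·41² + 3)/(2·30) ≡ 62/60. 60⁻¹ ≡ 46 (mod 89) since 60·46 = 2760 ≡ 1, so λ ≡ 62·46 ≡ 4.
  x = λ² - 41 - 41 = 16 - 82 ≡ 23; y = λ·(41 - 23) - 30 ≡ 42. → (23, 42)
2H = (23, 42).
Finally 3G + 2H:
(8, 78) + (23, 42). λ = (42 - 78)/(23 - 8) ≡ 53/15 mod 89. 15⁻¹ ≡ 6 (mod 89), so λ ≡ 51.
  x = λ² - 8 - 23 = 2601 - 31 ≡ 78; y = λ·(8 - 78) - 78 ≡ 1. → (78, 1)

(78, 1)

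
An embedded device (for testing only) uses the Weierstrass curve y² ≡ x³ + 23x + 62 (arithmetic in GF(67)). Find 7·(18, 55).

(21, 52)

Write G = (18, 55).
Repeated addition: build up to 7G.
2G: tangent at (18, 55): λ = (3·18² + 23)/(2·55) ≡ 57/43. 43⁻¹ ≡ 53 (mod 67), so λ ≡ 57·53 ≡ 6.
  x = λ² - 18 - 18 = 36 - 36 ≡ 0; y = λ·(18 - 0) - 55 ≡ 53. → (0, 53)
3G: (0, 53) + (18, 55). λ = (55 - 53)/(18 - 0) ≡ 2/18 mod 67. 18⁻¹ ≡ 41 (mod 67), so λ ≡ 15.
  x = λ² - 0 - 18 = 225 - 18 ≡ 6; y = λ·(0 - 6) - 53 ≡ 58. → (6, 58)
4G: (6, 58) + (18, 55). λ = (55 - 58)/(18 - 6) ≡ 64/12 mod 67. 12⁻¹ ≡ 28 (mod 67), so λ ≡ 50.
  x = λ² - 6 - 18 = 2500 - 24 ≡ 64; y = λ·(6 - 64) - 58 ≡ 57. → (64, 57)
5G: (64, 57) + (18, 55). λ = (55 - 57)/(18 - 64) ≡ 65/21 mod 67. 21⁻¹ ≡ 16 (mod 67), so λ ≡ 35.
  x = λ² - 64 - 18 = 1225 - 82 ≡ 4; y = λ·(64 - 4) - 57 ≡ 33. → (4, 33)
6G: (4, 33) + (18, 55). λ = (55 - 33)/(18 - 4) ≡ 22/14 mod 67. 14⁻¹ ≡ 24 (mod 67), so λ ≡ 59.
  x = λ² - 4 - 18 = 3481 - 22 ≡ 42; y = λ·(4 - 42) - 33 ≡ 3. → (42, 3)
7G: (42, 3) + (18, 55). λ = (55 - 3)/(18 - 42) ≡ 52/43 mod 67. 43⁻¹ ≡ 53 (mod 67), so λ ≡ 9.
  x = λ² - 42 - 18 = 81 - 60 ≡ 21; y = λ·(42 - 21) - 3 ≡ 52. → (21, 52)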